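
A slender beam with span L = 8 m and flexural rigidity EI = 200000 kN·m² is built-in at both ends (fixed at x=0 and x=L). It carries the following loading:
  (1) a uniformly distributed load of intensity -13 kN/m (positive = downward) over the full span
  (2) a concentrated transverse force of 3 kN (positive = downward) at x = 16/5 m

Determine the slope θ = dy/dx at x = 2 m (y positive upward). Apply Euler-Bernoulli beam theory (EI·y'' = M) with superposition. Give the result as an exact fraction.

Load 1 — uniform load w=-13 kN/m over full span:
  θ_1 = -wx(L-x)(L-2x)/(12EI) = -(-13)·2·(8-2)·(8-2·2)/(12·200000) = 13/50000 rad
Load 2 — point force P=3 kN at a=16/5 m (b=L-a=24/5):
  θ_2 = -Pb²x(2aL-(3a+b)x)/(2L³EI)  [x≤a] = -3·(24/5)²·2·(2·(16/5)·8-(3·(16/5)+(24/5))·2)/(2·8³·200000) = -189/12500000 rad
Superposition: θ = Σ θ_i = 3061/12500000 rad ≈ 0.000245 rad

θ(2) = 3061/12500000 rad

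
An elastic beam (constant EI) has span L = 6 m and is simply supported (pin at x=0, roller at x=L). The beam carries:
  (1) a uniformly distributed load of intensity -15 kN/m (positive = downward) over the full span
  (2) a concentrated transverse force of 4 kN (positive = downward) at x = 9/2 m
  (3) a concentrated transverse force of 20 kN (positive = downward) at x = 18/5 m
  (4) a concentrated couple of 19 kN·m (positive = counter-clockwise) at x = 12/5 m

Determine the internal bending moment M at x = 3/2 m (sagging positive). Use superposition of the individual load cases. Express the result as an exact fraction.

Load 1 — uniform load w=-15 kN/m over full span:
  M_1 = wx(L-x)/2 = (-15)·(3/2)·(6-(3/2))/2 = -405/8 kN·m
Load 2 — point force P=4 kN at a=9/2 m (b=L-a=3/2):
  M_2 = Pbx/L  [x≤a] = 4·(3/2)·(3/2)/6 = 3/2 kN·m
Load 3 — point force P=20 kN at a=18/5 m (b=L-a=12/5):
  M_3 = Pbx/L  [x≤a] = 20·(12/5)·(3/2)/6 = 12 kN·m
Load 4 — applied couple M₀=19 kN·m at a=12/5 m (b=L-a=18/5):
  M_4 = M₀x/L  [x≤a] = 19·(3/2)/6 = 19/4 kN·m
Superposition: M = Σ M_i = -259/8 kN·m ≈ -32.375000 kN·m

M(3/2) = -259/8 kN·m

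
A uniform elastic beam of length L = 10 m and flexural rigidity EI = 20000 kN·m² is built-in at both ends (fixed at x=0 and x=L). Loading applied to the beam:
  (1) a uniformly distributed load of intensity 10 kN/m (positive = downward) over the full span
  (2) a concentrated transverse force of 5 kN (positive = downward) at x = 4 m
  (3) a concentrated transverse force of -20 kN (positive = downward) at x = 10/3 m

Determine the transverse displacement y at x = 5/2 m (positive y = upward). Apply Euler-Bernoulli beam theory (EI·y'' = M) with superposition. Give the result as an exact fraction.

Load 1 — uniform load w=10 kN/m over full span:
  y_1 = -wx²(L-x)²/(24EI) = -10·(5/2)²·(10-(5/2))²/(24·20000) = -15/2048 m
Load 2 — point force P=5 kN at a=4 m (b=L-a=6):
  y_2 = -Pb²x²(3aL-(3a+b)x)/(6L³EI)  [x≤a] = -5·6²·(5/2)²·(3·4·10-(3·4+6)·(5/2))/(6·10³·20000) = -9/12800 m
Load 3 — point force P=-20 kN at a=10/3 m (b=L-a=20/3):
  y_3 = -Pb²x²(3aL-(3a+b)x)/(6L³EI)  [x≤a] = -(-20)·(20/3)²·(5/2)²·(3·(10/3)·10-(3·(10/3)+(20/3))·(5/2))/(6·10³·20000) = 7/2592 m
Superposition: y = Σ y_i = -22091/4147200 m ≈ -0.005327 m

y(5/2) = -22091/4147200 m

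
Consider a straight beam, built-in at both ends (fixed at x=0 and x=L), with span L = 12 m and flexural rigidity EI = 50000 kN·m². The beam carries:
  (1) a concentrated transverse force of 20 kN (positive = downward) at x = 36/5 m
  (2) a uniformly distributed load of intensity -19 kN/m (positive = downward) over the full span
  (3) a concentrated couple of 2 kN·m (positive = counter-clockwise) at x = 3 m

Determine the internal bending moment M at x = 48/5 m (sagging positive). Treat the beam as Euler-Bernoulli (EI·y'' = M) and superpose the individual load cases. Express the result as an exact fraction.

M(48/5) = 5839/1000 kN·m

Load 1 — point force P=20 kN at a=36/5 m (b=L-a=24/5):
  M_1 = Pa²(a+3b)(L-x)/L³ - Pa²b/L²  [x>a] = 20·(36/5)²·((36/5)+3·(24/5))·(12-(48/5))/12³ - 20·(36/5)²·(24/5)/12² = -432/125 kN·m
Load 2 — uniform load w=-19 kN/m over full span:
  M_2 = wLx/2 - wL²/12 - wx²/2 = (-19)·12·(48/5)/2 - (-19)·12²/12 - (-19)·(48/5)²/2 = 228/25 kN·m
Load 3 — applied couple M₀=2 kN·m at a=3 m (b=L-a=9):
  M_3 = R_Ax - M_A - M₀  [x>a] with R_A=3/16, M_A=-3/8 = (3/16)·(48/5) - (-3/8) - 2 = 7/40 kN·m
Superposition: M = Σ M_i = 5839/1000 kN·m ≈ 5.839000 kN·m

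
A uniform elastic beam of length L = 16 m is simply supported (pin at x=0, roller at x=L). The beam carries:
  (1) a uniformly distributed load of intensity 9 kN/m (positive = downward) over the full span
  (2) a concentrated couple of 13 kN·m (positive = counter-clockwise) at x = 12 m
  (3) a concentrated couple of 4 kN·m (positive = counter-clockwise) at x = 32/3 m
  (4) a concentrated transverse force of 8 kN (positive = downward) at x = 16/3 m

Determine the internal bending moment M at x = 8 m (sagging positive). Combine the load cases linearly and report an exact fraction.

Load 1 — uniform load w=9 kN/m over full span:
  M_1 = wx(L-x)/2 = 9·8·(16-8)/2 = 288 kN·m
Load 2 — applied couple M₀=13 kN·m at a=12 m (b=L-a=4):
  M_2 = M₀x/L  [x≤a] = 13·8/16 = 13/2 kN·m
Load 3 — applied couple M₀=4 kN·m at a=32/3 m (b=L-a=16/3):
  M_3 = M₀x/L  [x≤a] = 4·8/16 = 2 kN·m
Load 4 — point force P=8 kN at a=16/3 m (b=L-a=32/3):
  M_4 = Pa(L-x)/L  [x>a] = 8·(16/3)·(16-8)/16 = 64/3 kN·m
Superposition: M = Σ M_i = 1907/6 kN·m ≈ 317.833333 kN·m

M(8) = 1907/6 kN·m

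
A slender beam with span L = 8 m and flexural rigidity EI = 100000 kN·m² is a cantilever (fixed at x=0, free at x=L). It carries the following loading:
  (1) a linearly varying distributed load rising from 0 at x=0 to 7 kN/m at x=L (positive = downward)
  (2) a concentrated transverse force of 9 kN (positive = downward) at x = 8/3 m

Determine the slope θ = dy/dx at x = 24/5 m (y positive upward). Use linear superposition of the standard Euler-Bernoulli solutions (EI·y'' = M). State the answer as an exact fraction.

θ(24/5) = -8703/1953125 rad

Load 1 — triangular load w₀=7 kN/m (0→w₀ over full span):
  θ_1 = (w₀Lx²/4-w₀L²x/3-w₀x⁴/(24L))/EI = (7·8·(24/5)²/4-7·8²·(24/5)/3-7·(24/5)⁴/(24·8))/100000 = -8078/1953125 rad
Load 2 — point force P=9 kN at a=8/3 m (b=L-a=16/3):
  θ_2 = -Pa²/(2EI)  [x>a] = -9·(8/3)²/(2·100000) = -1/3125 rad
Superposition: θ = Σ θ_i = -8703/1953125 rad ≈ -0.004456 rad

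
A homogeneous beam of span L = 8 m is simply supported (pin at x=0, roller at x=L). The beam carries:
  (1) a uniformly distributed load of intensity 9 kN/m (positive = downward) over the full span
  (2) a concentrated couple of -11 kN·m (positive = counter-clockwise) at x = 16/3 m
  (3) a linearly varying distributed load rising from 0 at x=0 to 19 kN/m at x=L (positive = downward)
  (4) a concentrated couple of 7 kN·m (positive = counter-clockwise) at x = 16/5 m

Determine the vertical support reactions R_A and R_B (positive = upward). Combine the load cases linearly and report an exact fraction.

Load 1 — uniform load w=9 kN/m over full span:
  R_A = wL/2 = 9·8/2 = 36 kN
  R_B = wL/2 = 9·8/2 = 36 kN
Load 2 — applied couple M₀=-11 kN·m at a=16/3 m (b=L-a=8/3):
  R_A = M₀/L = (-11)/8 = -11/8 kN
  R_B = -M₀/L = -(-11)/8 = 11/8 kN
Load 3 — triangular load w₀=19 kN/m (0→w₀ over full span):
  R_A = w₀L/6 = 19·8/6 = 76/3 kN
  R_B = w₀L/3 = 19·8/3 = 152/3 kN
Load 4 — applied couple M₀=7 kN·m at a=16/5 m (b=L-a=24/5):
  R_A = M₀/L = 7/8 kN
  R_B = -M₀/L = -7/8 kN
Superposition: R_A = 365/6 kN, R_B = 523/6 kN

R_A = 365/6 kN, R_B = 523/6 kN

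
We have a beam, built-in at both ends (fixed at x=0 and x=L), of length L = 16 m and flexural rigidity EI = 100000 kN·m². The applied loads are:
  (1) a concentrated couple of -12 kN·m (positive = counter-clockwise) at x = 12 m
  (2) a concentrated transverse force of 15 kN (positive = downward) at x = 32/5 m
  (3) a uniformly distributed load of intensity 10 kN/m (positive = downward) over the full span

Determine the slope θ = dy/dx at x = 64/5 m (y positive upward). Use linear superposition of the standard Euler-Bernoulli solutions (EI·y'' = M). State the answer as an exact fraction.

θ(64/5) = 7087/1953125 rad

Load 1 — applied couple M₀=-12 kN·m at a=12 m (b=L-a=4):
  θ_1 = (R_Ax²/2 - M_Ax - M₀(x-a))/EI  [x>a] with R_A=-27/32, M_A=-15/4 = ((-27/32)·(64/5)²/2 - (-15/4)·(64/5) - (-12)·((64/5)-12))/100000 = -9/78125 rad
Load 2 — point force P=15 kN at a=32/5 m (b=L-a=48/5):
  θ_2 = Pa²(L-x)(2bL-(3b+a)(L-x))/(2L³EI)  [x>a] = 15·(32/5)²·(16-(64/5))·(2·(48/5)·16-(3·(48/5)+(32/5))·(16-(64/5)))/(2·16³·100000) = 912/1953125 rad
Load 3 — uniform load w=10 kN/m over full span:
  θ_3 = -wx(L-x)(L-2x)/(12EI) = -10·(64/5)·(16-(64/5))·(16-2·(64/5))/(12·100000) = 256/78125 rad
Superposition: θ = Σ θ_i = 7087/1953125 rad ≈ 0.003629 rad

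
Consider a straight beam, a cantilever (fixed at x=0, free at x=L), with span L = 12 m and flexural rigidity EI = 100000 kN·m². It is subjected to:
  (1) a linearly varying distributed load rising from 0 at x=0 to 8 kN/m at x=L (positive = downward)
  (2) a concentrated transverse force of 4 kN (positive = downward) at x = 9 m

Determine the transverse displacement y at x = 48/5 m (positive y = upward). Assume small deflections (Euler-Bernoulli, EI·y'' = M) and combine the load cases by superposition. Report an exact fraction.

Load 1 — triangular load w₀=8 kN/m (0→w₀ over full span):
  y_1 = (w₀Lx³/12-w₀L²x²/6-w₀x⁵/(120L))/EI = (8·12·(48/5)³/12-8·12²·(48/5)²/6-8·(48/5)⁵/(120·12))/100000 = -5405184/48828125 m
Load 2 — point force P=4 kN at a=9 m (b=L-a=3):
  y_2 = -Pa²(3x-a)/(6EI)  [x>a] = -4·9²·(3·(48/5)-9)/(6·100000) = -2673/250000 m
Superposition: y = Σ y_i = -94836069/781250000 m ≈ -0.121390 m

y(48/5) = -94836069/781250000 m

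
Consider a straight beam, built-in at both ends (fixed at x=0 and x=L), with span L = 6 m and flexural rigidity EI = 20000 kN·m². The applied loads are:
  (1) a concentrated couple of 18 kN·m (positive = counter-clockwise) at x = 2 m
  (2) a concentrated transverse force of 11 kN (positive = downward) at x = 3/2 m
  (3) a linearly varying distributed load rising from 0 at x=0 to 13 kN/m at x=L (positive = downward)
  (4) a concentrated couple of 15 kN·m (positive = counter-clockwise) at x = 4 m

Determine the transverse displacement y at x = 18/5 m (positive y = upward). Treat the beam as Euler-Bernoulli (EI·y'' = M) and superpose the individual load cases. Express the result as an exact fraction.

Load 1 — applied couple M₀=18 kN·m at a=2 m (b=L-a=4):
  y_1 = (R_Ax³/6 - M_Ax²/2 - M₀(x-a)²/2)/EI  [x>a] with R_A=4, M_A=0 = (4·(18/5)³/6 - 0·(18/5)²/2 - 18·((18/5)-2)²/2)/20000 = 63/156250 m
Load 2 — point force P=11 kN at a=3/2 m (b=L-a=9/2):
  y_2 = -Pa²(L-x)²(3bL-(3b+a)(L-x))/(6L³EI)  [x>a] = -11·(3/2)²·(6-(18/5))²·(3·(9/2)·6-(3·(9/2)+(3/2))·(6-(18/5)))/(6·6³·20000) = -99/400000 m
Load 3 — triangular load w₀=13 kN/m (0→w₀ over full span):
  y_3 = -w₀x²(L-x)²(x+2L)/(120LEI) = -13·(18/5)²·(6-(18/5))²·((18/5)+2·6)/(120·6·20000) = -41067/39062500 m
Load 4 — applied couple M₀=15 kN·m at a=4 m (b=L-a=2):
  y_4 = (R_Ax³/6 - M_Ax²/2)/EI  [x≤a] with R_A=10/3, M_A=5 = ((10/3)·(18/5)³/6 - 5·(18/5)²/2)/20000 = -81/250000 m
Superposition: y = Σ y_i = -1524519/1250000000 m ≈ -0.001220 m

y(18/5) = -1524519/1250000000 m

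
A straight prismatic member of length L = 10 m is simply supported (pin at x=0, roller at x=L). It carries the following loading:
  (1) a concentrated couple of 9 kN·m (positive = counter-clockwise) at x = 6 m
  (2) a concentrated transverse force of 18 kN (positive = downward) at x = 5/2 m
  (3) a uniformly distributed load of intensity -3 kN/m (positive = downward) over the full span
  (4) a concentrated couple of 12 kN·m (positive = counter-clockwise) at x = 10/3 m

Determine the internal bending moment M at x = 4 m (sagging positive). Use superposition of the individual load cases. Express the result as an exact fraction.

Load 1 — applied couple M₀=9 kN·m at a=6 m (b=L-a=4):
  M_1 = M₀x/L  [x≤a] = 9·4/10 = 18/5 kN·m
Load 2 — point force P=18 kN at a=5/2 m (b=L-a=15/2):
  M_2 = Pa(L-x)/L  [x>a] = 18·(5/2)·(10-4)/10 = 27 kN·m
Load 3 — uniform load w=-3 kN/m over full span:
  M_3 = wx(L-x)/2 = (-3)·4·(10-4)/2 = -36 kN·m
Load 4 — applied couple M₀=12 kN·m at a=10/3 m (b=L-a=20/3):
  M_4 = M₀x/L - M₀  [x>a] = 12·4/10 - 12 = -36/5 kN·m
Superposition: M = Σ M_i = -63/5 kN·m ≈ -12.600000 kN·m

M(4) = -63/5 kN·m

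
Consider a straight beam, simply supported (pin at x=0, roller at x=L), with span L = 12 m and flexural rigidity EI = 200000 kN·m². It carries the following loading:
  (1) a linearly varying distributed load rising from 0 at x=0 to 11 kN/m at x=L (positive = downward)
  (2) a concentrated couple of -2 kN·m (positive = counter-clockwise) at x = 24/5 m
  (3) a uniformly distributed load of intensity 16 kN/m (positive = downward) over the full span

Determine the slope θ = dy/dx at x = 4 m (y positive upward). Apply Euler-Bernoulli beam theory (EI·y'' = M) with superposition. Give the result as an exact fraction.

θ(4) = -42733/11250000 rad

Load 1 — triangular load w₀=11 kN/m (0→w₀ over full span):
  θ_1 = -w₀(7L⁴-30L²x²+15x⁴)/(360LEI) = -11·(7·12⁴-30·12²·4²+15·4⁴)/(360·12·200000) = -143/140625 rad
Load 2 — applied couple M₀=-2 kN·m at a=24/5 m (b=L-a=36/5):
  θ_2 = (M₀x²/(2L)+C₁)/EI  [x≤a] with C₁=M₀(3b²-L²)/(6L)=-8/25 = ((-2)·4²/(2·12)+(-8/25))/200000 = -31/3750000 rad
Load 3 — uniform load w=16 kN/m over full span:
  θ_3 = -w(L³-6Lx²+4x³)/(24EI) = -16·(12³-6·12·4²+4·4³)/(24·200000) = -26/9375 rad
Superposition: θ = Σ θ_i = -42733/11250000 rad ≈ -0.003798 rad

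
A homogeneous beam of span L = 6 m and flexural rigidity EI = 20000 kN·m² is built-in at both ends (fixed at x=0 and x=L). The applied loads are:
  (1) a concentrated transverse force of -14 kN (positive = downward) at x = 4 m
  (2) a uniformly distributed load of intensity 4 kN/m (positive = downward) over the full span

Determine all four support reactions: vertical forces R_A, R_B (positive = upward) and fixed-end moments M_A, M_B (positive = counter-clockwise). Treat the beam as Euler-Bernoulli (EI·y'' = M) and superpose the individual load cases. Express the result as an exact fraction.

Load 1 — point force P=-14 kN at a=4 m (b=L-a=2):
  R_A = Pb²(3a+b)/L³ = (-14)·2²·(3·4+2)/6³ = -98/27 kN
  M_A = Pab²/L² = (-14)·4·2²/6² = -56/9 kN·m
  R_B = Pa²(a+3b)/L³ = (-14)·4²·(4+3·2)/6³ = -280/27 kN
  M_B = -Pa²b/L² = -(-14)·4²·2/6² = 112/9 kN·m
Load 2 — uniform load w=4 kN/m over full span:
  R_A = wL/2 = 4·6/2 = 12 kN
  M_A = wL²/12 = 4·6²/12 = 12 kN·m
  R_B = wL/2 = 4·6/2 = 12 kN
  M_B = -wL²/12 = -4·6²/12 = -12 kN·m
Superposition: R_A = 226/27 kN, M_A = 52/9 kN·m, R_B = 44/27 kN, M_B = 4/9 kN·m

R_A = 226/27 kN, M_A = 52/9 kN·m, R_B = 44/27 kN, M_B = 4/9 kN·m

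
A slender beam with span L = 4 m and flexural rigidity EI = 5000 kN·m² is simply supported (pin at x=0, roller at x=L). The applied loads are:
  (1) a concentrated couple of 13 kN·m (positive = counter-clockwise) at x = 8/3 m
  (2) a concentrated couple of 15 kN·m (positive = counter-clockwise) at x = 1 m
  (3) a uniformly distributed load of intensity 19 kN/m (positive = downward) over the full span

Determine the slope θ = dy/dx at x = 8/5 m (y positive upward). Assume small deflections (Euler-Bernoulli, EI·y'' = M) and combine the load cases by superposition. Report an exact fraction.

θ(8/5) = -125461/45000000 rad

Load 1 — applied couple M₀=13 kN·m at a=8/3 m (b=L-a=4/3):
  θ_1 = (M₀x²/(2L)+C₁)/EI  [x≤a] with C₁=M₀(3b²-L²)/(6L)=-52/9 = (13·(8/5)²/(2·4)+(-52/9))/5000 = -91/281250 rad
Load 2 — applied couple M₀=15 kN·m at a=1 m (b=L-a=3):
  θ_2 = (M₀x²/(2L)-M₀(x-a)+C₁)/EI  [x>a] with C₁=M₀(3b²-L²)/(6L)=55/8 = (15·(8/5)²/(2·4)-15·((8/5)-1)+(55/8))/5000 = 107/200000 rad
Load 3 — uniform load w=19 kN/m over full span:
  θ_3 = -w(L³-6Lx²+4x³)/(24EI) = -19·(4³-6·4·(8/5)²+4·(8/5)³)/(24·5000) = -703/234375 rad
Superposition: θ = Σ θ_i = -125461/45000000 rad ≈ -0.002788 rad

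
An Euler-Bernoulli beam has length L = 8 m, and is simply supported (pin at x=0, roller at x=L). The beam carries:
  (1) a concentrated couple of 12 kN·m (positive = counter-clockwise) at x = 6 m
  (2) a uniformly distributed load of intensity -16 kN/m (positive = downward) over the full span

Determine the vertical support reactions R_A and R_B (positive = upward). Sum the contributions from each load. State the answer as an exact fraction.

R_A = -125/2 kN, R_B = -131/2 kN

Load 1 — applied couple M₀=12 kN·m at a=6 m (b=L-a=2):
  R_A = M₀/L = 12/8 = 3/2 kN
  R_B = -M₀/L = -12/8 = -3/2 kN
Load 2 — uniform load w=-16 kN/m over full span:
  R_A = wL/2 = (-16)·8/2 = -64 kN
  R_B = wL/2 = (-16)·8/2 = -64 kN
Superposition: R_A = -125/2 kN, R_B = -131/2 kN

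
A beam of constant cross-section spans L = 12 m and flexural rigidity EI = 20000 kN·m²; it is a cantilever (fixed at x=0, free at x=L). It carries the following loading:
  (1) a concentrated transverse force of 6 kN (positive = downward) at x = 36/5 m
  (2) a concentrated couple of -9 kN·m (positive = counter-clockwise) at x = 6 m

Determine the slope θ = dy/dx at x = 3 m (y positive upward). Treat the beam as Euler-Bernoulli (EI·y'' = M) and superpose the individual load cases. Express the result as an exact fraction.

Load 1 — point force P=6 kN at a=36/5 m (b=L-a=24/5):
  θ_1 = -Px(2a-x)/(2EI)  [x≤a] = -6·3·(2·(36/5)-3)/(2·20000) = -513/100000 rad
Load 2 — applied couple M₀=-9 kN·m at a=6 m (b=L-a=6):
  θ_2 = M₀x/EI  [x≤a] = (-9)·3/20000 = -27/20000 rad
Superposition: θ = Σ θ_i = -81/12500 rad ≈ -0.006480 rad

θ(3) = -81/12500 rad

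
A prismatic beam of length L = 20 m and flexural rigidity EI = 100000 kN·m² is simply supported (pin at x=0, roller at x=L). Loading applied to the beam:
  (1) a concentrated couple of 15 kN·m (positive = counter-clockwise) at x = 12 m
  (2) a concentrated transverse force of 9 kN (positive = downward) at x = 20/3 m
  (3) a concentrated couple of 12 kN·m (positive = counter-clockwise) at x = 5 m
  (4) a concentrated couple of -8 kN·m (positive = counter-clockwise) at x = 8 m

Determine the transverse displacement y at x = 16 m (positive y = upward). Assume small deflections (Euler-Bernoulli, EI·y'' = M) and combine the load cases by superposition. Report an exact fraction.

Load 1 — applied couple M₀=15 kN·m at a=12 m (b=L-a=8):
  y_1 = (M₀x³/(6L)-M₀(x-a)²/2+C₁x)/EI  [x>a] with C₁=M₀(3b²-L²)/(6L)=-26 = (15·16³/(6·20)-15·(16-12)²/2+(-26)·16)/100000 = -3/12500 m
Load 2 — point force P=9 kN at a=20/3 m (b=L-a=40/3):
  y_2 = -Pa(L-x)(2Lx-a²-x²)/(6LEI)  [x>a] = -9·(20/3)·(20-16)·(2·20·16-(20/3)²-16²)/(6·20·100000) = -191/28125 m
Load 3 — applied couple M₀=12 kN·m at a=5 m (b=L-a=15):
  y_3 = (M₀x³/(6L)-M₀(x-a)²/2+C₁x)/EI  [x>a] with C₁=M₀(3b²-L²)/(6L)=55/2 = (12·16³/(6·20)-12·(16-5)²/2+(55/2)·16)/100000 = 309/250000 m
Load 4 — applied couple M₀=-8 kN·m at a=8 m (b=L-a=12):
  y_4 = (M₀x³/(6L)-M₀(x-a)²/2+C₁x)/EI  [x>a] with C₁=M₀(3b²-L²)/(6L)=-32/15 = ((-8)·16³/(6·20)-(-8)·(16-8)²/2+(-32/15)·16)/100000 = -8/15625 m
Superposition: y = Σ y_i = -14191/2250000 m ≈ -0.006307 m

y(16) = -14191/2250000 m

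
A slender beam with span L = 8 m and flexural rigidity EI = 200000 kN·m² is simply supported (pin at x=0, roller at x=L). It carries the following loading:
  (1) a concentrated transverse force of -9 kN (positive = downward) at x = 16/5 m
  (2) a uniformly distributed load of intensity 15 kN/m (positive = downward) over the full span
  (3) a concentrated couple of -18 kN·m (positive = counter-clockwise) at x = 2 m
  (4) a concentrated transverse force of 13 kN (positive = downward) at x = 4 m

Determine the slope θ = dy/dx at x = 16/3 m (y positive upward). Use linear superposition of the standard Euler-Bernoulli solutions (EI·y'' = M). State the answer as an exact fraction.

θ(16/3) = 1181297/1350000000 rad

Load 1 — point force P=-9 kN at a=16/5 m (b=L-a=24/5):
  θ_1 = -Pa(2L²-6Lx+3x²+a²)/(6LEI)  [x>a] = -(-9)·(16/5)·(2·8²-6·8·(16/3)+3·(16/3)²+(16/5)²)/(6·8·200000) = -38/390625 rad
Load 2 — uniform load w=15 kN/m over full span:
  θ_2 = -w(L³-6Lx²+4x³)/(24EI) = -15·(8³-6·8·(16/3)²+4·(16/3)³)/(24·200000) = 13/16875 rad
Load 3 — applied couple M₀=-18 kN·m at a=2 m (b=L-a=6):
  θ_3 = (M₀x²/(2L)-M₀(x-a)+C₁)/EI  [x>a] with C₁=M₀(3b²-L²)/(6L)=-33/2 = ((-18)·(16/3)²/(2·8)-(-18)·((16/3)-2)+(-33/2))/200000 = 23/400000 rad
Load 4 — point force P=13 kN at a=4 m (b=L-a=4):
  θ_4 = -Pa(2L²-6Lx+3x²+a²)/(6LEI)  [x>a] = -13·4·(2·8²-6·8·(16/3)+3·(16/3)²+4²)/(6·8·200000) = 13/90000 rad
Superposition: θ = Σ θ_i = 1181297/1350000000 rad ≈ 0.000875 rad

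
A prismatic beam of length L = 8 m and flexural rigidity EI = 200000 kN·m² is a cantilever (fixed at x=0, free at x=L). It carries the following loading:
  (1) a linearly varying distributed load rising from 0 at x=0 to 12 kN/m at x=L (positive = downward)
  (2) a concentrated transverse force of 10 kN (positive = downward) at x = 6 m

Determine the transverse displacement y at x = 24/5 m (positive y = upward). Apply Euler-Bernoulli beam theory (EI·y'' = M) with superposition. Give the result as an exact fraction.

y(24/5) = -635526/48828125 m

Load 1 — triangular load w₀=12 kN/m (0→w₀ over full span):
  y_1 = (w₀Lx³/12-w₀L²x²/6-w₀x⁵/(120L))/EI = (12·8·(24/5)³/12-12·8²·(24/5)²/6-12·(24/5)⁵/(120·8))/200000 = -511776/48828125 m
Load 2 — point force P=10 kN at a=6 m (b=L-a=2):
  y_2 = -Px²(3a-x)/(6EI)  [x≤a] = -10·(24/5)²·(3·6-(24/5))/(6·200000) = -198/78125 m
Superposition: y = Σ y_i = -635526/48828125 m ≈ -0.013016 m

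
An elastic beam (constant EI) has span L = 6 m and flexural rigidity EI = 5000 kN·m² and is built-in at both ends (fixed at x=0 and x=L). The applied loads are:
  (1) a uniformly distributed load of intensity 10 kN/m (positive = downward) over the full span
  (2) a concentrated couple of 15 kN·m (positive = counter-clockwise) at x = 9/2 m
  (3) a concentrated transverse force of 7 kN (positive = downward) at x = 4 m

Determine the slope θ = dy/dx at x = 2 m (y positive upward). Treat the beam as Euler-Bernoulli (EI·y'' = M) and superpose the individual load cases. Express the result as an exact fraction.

Load 1 — uniform load w=10 kN/m over full span:
  θ_1 = -wx(L-x)(L-2x)/(12EI) = -10·2·(6-2)·(6-2·2)/(12·5000) = -1/375 rad
Load 2 — applied couple M₀=15 kN·m at a=9/2 m (b=L-a=3/2):
  θ_2 = (R_Ax²/2 - M_Ax)/EI  [x≤a] with R_A=45/16, M_A=75/16 = ((45/16)·2²/2 - (75/16)·2)/5000 = -3/4000 rad
Load 3 — point force P=7 kN at a=4 m (b=L-a=2):
  θ_3 = -Pb²x(2aL-(3a+b)x)/(2L³EI)  [x≤a] = -7·2²·2·(2·4·6-(3·4+2)·2)/(2·6³·5000) = -7/13500 rad
Superposition: θ = Σ θ_i = -17/4320 rad ≈ -0.003935 rad

θ(2) = -17/4320 rad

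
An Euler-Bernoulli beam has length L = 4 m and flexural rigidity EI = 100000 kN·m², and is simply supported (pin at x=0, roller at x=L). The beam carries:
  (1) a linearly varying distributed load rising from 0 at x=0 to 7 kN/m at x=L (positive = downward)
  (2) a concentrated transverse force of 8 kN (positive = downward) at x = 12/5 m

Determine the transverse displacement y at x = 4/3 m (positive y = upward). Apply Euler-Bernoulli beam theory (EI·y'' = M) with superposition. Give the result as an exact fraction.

y(4/3) = -51616/284765625 m

Load 1 — triangular load w₀=7 kN/m (0→w₀ over full span):
  y_1 = -w₀x(7L⁴-10L²x²+3x⁴)/(360LEI) = -7·(4/3)·(7·4⁴-10·4²·(4/3)²+3·(4/3)⁴)/(360·4·100000) = -224/2278125 m
Load 2 — point force P=8 kN at a=12/5 m (b=L-a=8/5):
  y_2 = -Pbx(L²-b²-x²)/(6LEI)  [x≤a] = -8·(8/5)·(4/3)·(4²-(8/5)²-(4/3)²)/(6·4·100000) = -2624/31640625 m
Superposition: y = Σ y_i = -51616/284765625 m ≈ -0.000181 m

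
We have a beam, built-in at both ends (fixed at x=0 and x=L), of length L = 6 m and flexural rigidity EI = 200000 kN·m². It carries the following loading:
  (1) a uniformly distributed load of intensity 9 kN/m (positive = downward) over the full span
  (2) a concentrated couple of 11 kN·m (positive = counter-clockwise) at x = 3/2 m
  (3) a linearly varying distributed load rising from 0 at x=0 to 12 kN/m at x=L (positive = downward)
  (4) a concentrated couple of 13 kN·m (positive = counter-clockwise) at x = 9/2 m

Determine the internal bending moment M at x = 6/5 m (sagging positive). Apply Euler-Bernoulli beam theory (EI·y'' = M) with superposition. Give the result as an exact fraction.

M(6/5) = 38/125 kN·m

Load 1 — uniform load w=9 kN/m over full span:
  M_1 = wLx/2 - wL²/12 - wx²/2 = 9·6·(6/5)/2 - 9·6²/12 - 9·(6/5)²/2 = -27/25 kN·m
Load 2 — applied couple M₀=11 kN·m at a=3/2 m (b=L-a=9/2):
  M_2 = R_Ax - M_A  [x≤a] with R_A=33/16, M_A=-33/16 = (33/16)·(6/5) - (-33/16) = 363/80 kN·m
Load 3 — triangular load w₀=12 kN/m (0→w₀ over full span):
  M_3 = 3w₀Lx/20 - w₀L²/30 - w₀x³/(6L) = 3·12·6·(6/5)/20 - 12·6²/30 - 12·(6/5)³/(6·6) = -252/125 kN·m
Load 4 — applied couple M₀=13 kN·m at a=9/2 m (b=L-a=3/2):
  M_4 = R_Ax - M_A  [x≤a] with R_A=39/16, M_A=65/16 = (39/16)·(6/5) - (65/16) = -91/80 kN·m
Superposition: M = Σ M_i = 38/125 kN·m ≈ 0.304000 kN·m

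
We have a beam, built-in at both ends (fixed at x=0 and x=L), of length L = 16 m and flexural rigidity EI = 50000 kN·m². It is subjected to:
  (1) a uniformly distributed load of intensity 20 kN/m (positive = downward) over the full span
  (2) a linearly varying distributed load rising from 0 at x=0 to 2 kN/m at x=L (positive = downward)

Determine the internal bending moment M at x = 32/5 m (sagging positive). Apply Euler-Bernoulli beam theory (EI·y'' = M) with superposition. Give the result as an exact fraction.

M(32/5) = 73472/375 kN·m

Load 1 — uniform load w=20 kN/m over full span:
  M_1 = wLx/2 - wL²/12 - wx²/2 = 20·16·(32/5)/2 - 20·16²/12 - 20·(32/5)²/2 = 2816/15 kN·m
Load 2 — triangular load w₀=2 kN/m (0→w₀ over full span):
  M_2 = 3w₀Lx/20 - w₀L²/30 - w₀x³/(6L) = 3·2·16·(32/5)/20 - 2·16²/30 - 2·(32/5)³/(6·16) = 1024/125 kN·m
Superposition: M = Σ M_i = 73472/375 kN·m ≈ 195.925333 kN·m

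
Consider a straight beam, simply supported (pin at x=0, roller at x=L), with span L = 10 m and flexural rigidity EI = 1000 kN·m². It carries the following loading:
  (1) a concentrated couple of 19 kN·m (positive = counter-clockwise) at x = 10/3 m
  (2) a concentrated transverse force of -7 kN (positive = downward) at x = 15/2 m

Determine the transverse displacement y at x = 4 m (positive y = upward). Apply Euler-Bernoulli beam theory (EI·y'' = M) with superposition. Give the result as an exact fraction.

Load 1 — applied couple M₀=19 kN·m at a=10/3 m (b=L-a=20/3):
  y_1 = (M₀x³/(6L)-M₀(x-a)²/2+C₁x)/EI  [x>a] with C₁=M₀(3b²-L²)/(6L)=95/9 = (19·4³/(6·10)-19·(4-(10/3))²/2+(95/9)·4)/1000 = 437/7500 m
Load 2 — point force P=-7 kN at a=15/2 m (b=L-a=5/2):
  y_2 = -Pbx(L²-b²-x²)/(6LEI)  [x≤a] = -(-7)·(5/2)·4·(10²-(5/2)²-4²)/(6·10·1000) = 2177/24000 m
Superposition: y = Σ y_i = 5959/40000 m ≈ 0.148975 m

y(4) = 5959/40000 m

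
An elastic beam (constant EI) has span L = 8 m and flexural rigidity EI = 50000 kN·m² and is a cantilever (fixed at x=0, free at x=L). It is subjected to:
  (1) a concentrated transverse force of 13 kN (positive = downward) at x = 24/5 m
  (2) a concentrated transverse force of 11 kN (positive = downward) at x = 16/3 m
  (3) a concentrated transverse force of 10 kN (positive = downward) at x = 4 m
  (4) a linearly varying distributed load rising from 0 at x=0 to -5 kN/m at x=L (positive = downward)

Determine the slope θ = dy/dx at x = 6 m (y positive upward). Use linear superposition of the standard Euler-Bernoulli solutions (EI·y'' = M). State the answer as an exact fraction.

Load 1 — point force P=13 kN at a=24/5 m (b=L-a=16/5):
  θ_1 = -Pa²/(2EI)  [x>a] = -13·(24/5)²/(2·50000) = -234/78125 rad
Load 2 — point force P=11 kN at a=16/3 m (b=L-a=8/3):
  θ_2 = -Pa²/(2EI)  [x>a] = -11·(16/3)²/(2·50000) = -88/28125 rad
Load 3 — point force P=10 kN at a=4 m (b=L-a=4):
  θ_3 = -Pa²/(2EI)  [x>a] = -10·4²/(2·50000) = -1/625 rad
Load 4 — triangular load w₀=-5 kN/m (0→w₀ over full span):
  θ_4 = (w₀Lx²/4-w₀L²x/3-w₀x⁴/(24L))/EI = ((-5)·8·6²/4-(-5)·8²·6/3-(-5)·6⁴/(24·8))/50000 = 251/40000 rad
Superposition: θ = Σ θ_i = -65209/45000000 rad ≈ -0.001449 rad

θ(6) = -65209/45000000 rad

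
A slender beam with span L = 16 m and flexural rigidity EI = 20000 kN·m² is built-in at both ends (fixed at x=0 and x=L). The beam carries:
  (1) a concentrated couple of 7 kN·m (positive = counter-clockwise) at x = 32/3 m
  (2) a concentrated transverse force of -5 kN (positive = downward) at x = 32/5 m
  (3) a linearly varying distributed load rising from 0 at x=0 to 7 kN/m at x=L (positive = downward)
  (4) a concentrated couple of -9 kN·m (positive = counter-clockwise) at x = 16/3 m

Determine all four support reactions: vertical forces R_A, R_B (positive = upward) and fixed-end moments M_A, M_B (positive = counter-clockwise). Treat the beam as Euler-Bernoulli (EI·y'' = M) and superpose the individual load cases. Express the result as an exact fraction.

Load 1 — applied couple M₀=7 kN·m at a=32/3 m (b=L-a=16/3):
  R_A = 6M₀ab/L³ = 6·7·(32/3)·(16/3)/16³ = 7/12 kN
  M_A = M₀b(2a-b)/L² = 7·(16/3)·(2·(32/3)-(16/3))/16² = 7/3 kN·m
  R_B = -6M₀ab/L³ = -6·7·(32/3)·(16/3)/16³ = -7/12 kN
  M_B = M₀a(2b-a)/L² = 7·(32/3)·(2·(16/3)-(32/3))/16² = 0 kN·m
Load 2 — point force P=-5 kN at a=32/5 m (b=L-a=48/5):
  R_A = Pb²(3a+b)/L³ = (-5)·(48/5)²·(3·(32/5)+(48/5))/16³ = -81/25 kN
  M_A = Pab²/L² = (-5)·(32/5)·(48/5)²/16² = -288/25 kN·m
  R_B = Pa²(a+3b)/L³ = (-5)·(32/5)²·((32/5)+3·(48/5))/16³ = -44/25 kN
  M_B = -Pa²b/L² = -(-5)·(32/5)²·(48/5)/16² = 192/25 kN·m
Load 3 — triangular load w₀=7 kN/m (0→w₀ over full span):
  R_A = 3w₀L/20 = 3·7·16/20 = 84/5 kN
  M_A = w₀L²/30 = 7·16²/30 = 896/15 kN·m
  R_B = 7w₀L/20 = 7·7·16/20 = 196/5 kN
  M_B = -w₀L²/20 = -7·16²/20 = -448/5 kN·m
Load 4 — applied couple M₀=-9 kN·m at a=16/3 m (b=L-a=32/3):
  R_A = 6M₀ab/L³ = 6·(-9)·(16/3)·(32/3)/16³ = -3/4 kN
  M_A = M₀b(2a-b)/L² = (-9)·(32/3)·(2·(16/3)-(32/3))/16² = 0 kN·m
  R_B = -6M₀ab/L³ = -6·(-9)·(16/3)·(32/3)/16³ = 3/4 kN
  M_B = M₀a(2b-a)/L² = (-9)·(16/3)·(2·(32/3)-(16/3))/16² = -3 kN·m
Superposition: R_A = 2009/150 kN, M_A = 3791/75 kN·m, R_B = 5641/150 kN, M_B = -2123/25 kN·m

R_A = 2009/150 kN, M_A = 3791/75 kN·m, R_B = 5641/150 kN, M_B = -2123/25 kN·m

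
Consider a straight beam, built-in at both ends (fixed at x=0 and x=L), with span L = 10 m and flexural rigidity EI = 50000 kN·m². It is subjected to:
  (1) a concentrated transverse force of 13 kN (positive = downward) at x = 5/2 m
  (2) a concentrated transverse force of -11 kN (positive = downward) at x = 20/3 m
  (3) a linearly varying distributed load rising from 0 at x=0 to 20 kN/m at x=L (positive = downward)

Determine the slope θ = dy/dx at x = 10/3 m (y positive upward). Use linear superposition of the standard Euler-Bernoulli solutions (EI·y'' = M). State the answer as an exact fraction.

θ(10/3) = -4591/3888000 rad

Load 1 — point force P=13 kN at a=5/2 m (b=L-a=15/2):
  θ_1 = Pa²(L-x)(2bL-(3b+a)(L-x))/(2L³EI)  [x>a] = 13·(5/2)²·(10-(10/3))·(2·(15/2)·10-(3·(15/2)+(5/2))·(10-(10/3)))/(2·10³·50000) = -13/144000 rad
Load 2 — point force P=-11 kN at a=20/3 m (b=L-a=10/3):
  θ_2 = -Pb²x(2aL-(3a+b)x)/(2L³EI)  [x≤a] = -(-11)·(10/3)²·(10/3)·(2·(20/3)·10-(3·(20/3)+(10/3))·(10/3))/(2·10³·50000) = 11/48600 rad
Load 3 — triangular load w₀=20 kN/m (0→w₀ over full span):
  θ_3 = -w₀(2x(L-x)(L-2x)(x+2L)+x²(L-x)²)/(120LEI) = -20·(2·(10/3)·(10-(10/3))·(10-2·(10/3))·((10/3)+2·10)+(10/3)²·(10-(10/3))²)/(120·10·50000) = -8/6075 rad
Superposition: θ = Σ θ_i = -4591/3888000 rad ≈ -0.001181 rad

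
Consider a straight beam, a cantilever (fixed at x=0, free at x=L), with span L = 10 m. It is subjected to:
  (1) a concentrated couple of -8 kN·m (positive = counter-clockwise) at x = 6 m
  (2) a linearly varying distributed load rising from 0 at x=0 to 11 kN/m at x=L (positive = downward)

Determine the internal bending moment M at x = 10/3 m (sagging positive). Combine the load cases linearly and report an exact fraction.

Load 1 — applied couple M₀=-8 kN·m at a=6 m (b=L-a=4):
  M_1 = M₀  [x≤a] = (-8) = -8 kN·m
Load 2 — triangular load w₀=11 kN/m (0→w₀ over full span):
  M_2 = w₀Lx/2 - w₀L²/3 - w₀x³/(6L) = 11·10·(10/3)/2 - 11·10²/3 - 11·(10/3)³/(6·10) = -15400/81 kN·m
Superposition: M = Σ M_i = -16048/81 kN·m ≈ -198.123457 kN·m

M(10/3) = -16048/81 kN·m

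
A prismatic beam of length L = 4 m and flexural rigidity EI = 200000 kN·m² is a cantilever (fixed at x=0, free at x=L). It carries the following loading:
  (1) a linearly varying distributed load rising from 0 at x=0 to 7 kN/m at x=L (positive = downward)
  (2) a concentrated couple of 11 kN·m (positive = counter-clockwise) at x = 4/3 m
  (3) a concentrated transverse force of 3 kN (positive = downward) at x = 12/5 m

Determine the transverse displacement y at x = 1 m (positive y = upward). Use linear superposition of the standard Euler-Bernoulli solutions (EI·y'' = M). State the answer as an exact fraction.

Load 1 — triangular load w₀=7 kN/m (0→w₀ over full span):
  y_1 = (w₀Lx³/12-w₀L²x²/6-w₀x⁵/(120L))/EI = (7·4·1³/12-7·4²·1²/6-7·1⁵/(120·4))/200000 = -7847/96000000 m
Load 2 — applied couple M₀=11 kN·m at a=4/3 m (b=L-a=8/3):
  y_2 = M₀x²/(2EI)  [x≤a] = 11·1²/(2·200000) = 11/400000 m
Load 3 — point force P=3 kN at a=12/5 m (b=L-a=8/5):
  y_3 = -Px²(3a-x)/(6EI)  [x≤a] = -3·1²·(3·(12/5)-1)/(6·200000) = -31/2000000 m
Superposition: y = Σ y_i = -1339/19200000 m ≈ -0.000070 m

y(1) = -1339/19200000 m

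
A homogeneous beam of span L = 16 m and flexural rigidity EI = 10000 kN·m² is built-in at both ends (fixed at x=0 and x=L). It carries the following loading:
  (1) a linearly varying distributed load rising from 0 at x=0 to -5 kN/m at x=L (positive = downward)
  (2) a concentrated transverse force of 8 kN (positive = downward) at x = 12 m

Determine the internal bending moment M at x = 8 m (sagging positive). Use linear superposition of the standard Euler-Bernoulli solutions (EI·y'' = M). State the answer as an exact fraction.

Load 1 — triangular load w₀=-5 kN/m (0→w₀ over full span):
  M_1 = 3w₀Lx/20 - w₀L²/30 - w₀x³/(6L) = 3·(-5)·16·8/20 - (-5)·16²/30 - (-5)·8³/(6·16) = -80/3 kN·m
Load 2 — point force P=8 kN at a=12 m (b=L-a=4):
  M_2 = Pb²(3a+b)x/L³ - Pab²/L²  [x≤a] = 8·4²·(3·12+4)·8/16³ - 8·12·4²/16² = 4 kN·m
Superposition: M = Σ M_i = -68/3 kN·m ≈ -22.666667 kN·m

M(8) = -68/3 kN·m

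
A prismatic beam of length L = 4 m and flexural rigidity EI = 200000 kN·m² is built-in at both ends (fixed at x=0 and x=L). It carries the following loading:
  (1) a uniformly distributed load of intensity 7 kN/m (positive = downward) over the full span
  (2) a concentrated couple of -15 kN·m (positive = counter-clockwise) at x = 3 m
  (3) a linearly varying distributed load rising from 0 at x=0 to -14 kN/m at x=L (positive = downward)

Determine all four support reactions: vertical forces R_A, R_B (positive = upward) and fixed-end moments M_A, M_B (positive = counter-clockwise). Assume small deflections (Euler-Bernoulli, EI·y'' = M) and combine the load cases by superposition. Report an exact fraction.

R_A = 221/160 kN, M_A = -677/240 kN·m, R_B = -221/160 kN, M_B = 1123/240 kN·m

Load 1 — uniform load w=7 kN/m over full span:
  R_A = wL/2 = 7·4/2 = 14 kN
  M_A = wL²/12 = 7·4²/12 = 28/3 kN·m
  R_B = wL/2 = 7·4/2 = 14 kN
  M_B = -wL²/12 = -7·4²/12 = -28/3 kN·m
Load 2 — applied couple M₀=-15 kN·m at a=3 m (b=L-a=1):
  R_A = 6M₀ab/L³ = 6·(-15)·3·1/4³ = -135/32 kN
  M_A = M₀b(2a-b)/L² = (-15)·1·(2·3-1)/4² = -75/16 kN·m
  R_B = -6M₀ab/L³ = -6·(-15)·3·1/4³ = 135/32 kN
  M_B = M₀a(2b-a)/L² = (-15)·3·(2·1-3)/4² = 45/16 kN·m
Load 3 — triangular load w₀=-14 kN/m (0→w₀ over full span):
  R_A = 3w₀L/20 = 3·(-14)·4/20 = -42/5 kN
  M_A = w₀L²/30 = (-14)·4²/30 = -112/15 kN·m
  R_B = 7w₀L/20 = 7·(-14)·4/20 = -98/5 kN
  M_B = -w₀L²/20 = -(-14)·4²/20 = 56/5 kN·m
Superposition: R_A = 221/160 kN, M_A = -677/240 kN·m, R_B = -221/160 kN, M_B = 1123/240 kN·m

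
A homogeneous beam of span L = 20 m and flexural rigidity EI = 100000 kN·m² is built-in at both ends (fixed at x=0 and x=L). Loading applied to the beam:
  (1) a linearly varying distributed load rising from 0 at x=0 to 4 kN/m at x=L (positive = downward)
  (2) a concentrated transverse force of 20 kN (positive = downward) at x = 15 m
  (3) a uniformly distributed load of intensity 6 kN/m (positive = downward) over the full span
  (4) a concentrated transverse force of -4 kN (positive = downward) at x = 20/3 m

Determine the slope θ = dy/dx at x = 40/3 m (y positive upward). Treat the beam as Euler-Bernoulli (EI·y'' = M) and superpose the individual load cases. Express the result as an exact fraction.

θ(40/3) = 1943/486000 rad

Load 1 — triangular load w₀=4 kN/m (0→w₀ over full span):
  θ_1 = -w₀(2x(L-x)(L-2x)(x+2L)+x²(L-x)²)/(120LEI) = -4·(2·(40/3)·(20-(40/3))·(20-2·(40/3))·((40/3)+2·20)+(40/3)²·(20-(40/3))²)/(120·20·100000) = 28/30375 rad
Load 2 — point force P=20 kN at a=15 m (b=L-a=5):
  θ_2 = -Pb²x(2aL-(3a+b)x)/(2L³EI)  [x≤a] = -20·5²·(40/3)·(2·15·20-(3·15+5)·(40/3))/(2·20³·100000) = 1/3600 rad
Load 3 — uniform load w=6 kN/m over full span:
  θ_3 = -wx(L-x)(L-2x)/(12EI) = -6·(40/3)·(20-(40/3))·(20-2·(40/3))/(12·100000) = 2/675 rad
Load 4 — point force P=-4 kN at a=20/3 m (b=L-a=40/3):
  θ_4 = Pa²(L-x)(2bL-(3b+a)(L-x))/(2L³EI)  [x>a] = (-4)·(20/3)²·(20-(40/3))·(2·(40/3)·20-(3·(40/3)+(20/3))·(20-(40/3)))/(2·20³·100000) = -1/6075 rad
Superposition: θ = Σ θ_i = 1943/486000 rad ≈ 0.003998 rad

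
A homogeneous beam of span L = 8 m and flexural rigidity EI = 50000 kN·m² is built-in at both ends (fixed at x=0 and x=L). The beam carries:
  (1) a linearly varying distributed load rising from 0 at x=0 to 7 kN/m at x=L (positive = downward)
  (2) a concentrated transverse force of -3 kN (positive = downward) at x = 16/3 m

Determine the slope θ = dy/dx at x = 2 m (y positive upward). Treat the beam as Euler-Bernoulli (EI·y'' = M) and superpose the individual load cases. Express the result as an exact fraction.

Load 1 — triangular load w₀=7 kN/m (0→w₀ over full span):
  θ_1 = -w₀(2x(L-x)(L-2x)(x+2L)+x²(L-x)²)/(120LEI) = -7·(2·2·(8-2)·(8-2·2)·(2+2·8)+2²·(8-2)²)/(120·8·50000) = -273/1000000 rad
Load 2 — point force P=-3 kN at a=16/3 m (b=L-a=8/3):
  θ_2 = -Pb²x(2aL-(3a+b)x)/(2L³EI)  [x≤a] = -(-3)·(8/3)²·2·(2·(16/3)·8-(3·(16/3)+(8/3))·2)/(2·8³·50000) = 1/25000 rad
Superposition: θ = Σ θ_i = -233/1000000 rad ≈ -0.000233 rad

θ(2) = -233/1000000 rad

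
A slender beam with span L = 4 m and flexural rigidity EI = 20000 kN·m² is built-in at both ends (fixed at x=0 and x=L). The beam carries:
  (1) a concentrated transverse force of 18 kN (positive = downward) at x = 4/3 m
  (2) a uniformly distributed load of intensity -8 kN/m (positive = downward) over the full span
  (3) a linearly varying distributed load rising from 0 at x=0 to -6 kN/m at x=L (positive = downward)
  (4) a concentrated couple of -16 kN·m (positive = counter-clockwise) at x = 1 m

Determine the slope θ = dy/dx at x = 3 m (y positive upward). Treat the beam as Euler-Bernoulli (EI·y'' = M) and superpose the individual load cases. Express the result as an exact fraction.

θ(3) = 17/1600000 rad

Load 1 — point force P=18 kN at a=4/3 m (b=L-a=8/3):
  θ_1 = Pa²(L-x)(2bL-(3b+a)(L-x))/(2L³EI)  [x>a] = 18·(4/3)²·(4-3)·(2·(8/3)·4-(3·(8/3)+(4/3))·(4-3))/(2·4³·20000) = 3/20000 rad
Load 2 — uniform load w=-8 kN/m over full span:
  θ_2 = -wx(L-x)(L-2x)/(12EI) = -(-8)·3·(4-3)·(4-2·3)/(12·20000) = -1/5000 rad
Load 3 — triangular load w₀=-6 kN/m (0→w₀ over full span):
  θ_3 = -w₀(2x(L-x)(L-2x)(x+2L)+x²(L-x)²)/(120LEI) = -(-6)·(2·3·(4-3)·(4-2·3)·(3+2·4)+3²·(4-3)²)/(120·4·20000) = -123/1600000 rad
Load 4 — applied couple M₀=-16 kN·m at a=1 m (b=L-a=3):
  θ_4 = (R_Ax²/2 - M_Ax - M₀(x-a))/EI  [x>a] with R_A=-9/2, M_A=3 = ((-9/2)·3²/2 - 3·3 - (-16)·(3-1))/20000 = 11/80000 rad
Superposition: θ = Σ θ_i = 17/1600000 rad ≈ 0.000011 rad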